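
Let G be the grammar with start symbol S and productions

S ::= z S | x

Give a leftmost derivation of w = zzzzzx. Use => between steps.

S => zS   [S ::= z S]
zS => zzS   [S ::= z S]
zzS => zzzS   [S ::= z S]
zzzS => zzzzS   [S ::= z S]
zzzzS => zzzzzS   [S ::= z S]
zzzzzS => zzzzzx   [S ::= x]

S => zS => zzS => zzzS => zzzzS => zzzzzS => zzzzzx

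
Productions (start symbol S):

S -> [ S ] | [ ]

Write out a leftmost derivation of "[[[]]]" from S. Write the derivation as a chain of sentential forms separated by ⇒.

S ⇒ [S] ⇒ [[S]] ⇒ [[[]]]

S ⇒ [S]   [S -> [ S ]]
[S] ⇒ [[S]]   [S -> [ S ]]
[[S]] ⇒ [[[]]]   [S -> [ ]]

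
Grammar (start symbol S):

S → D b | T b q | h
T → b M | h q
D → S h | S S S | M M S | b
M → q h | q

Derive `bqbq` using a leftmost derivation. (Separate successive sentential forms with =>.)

S=>Tbq=>bMbq=>bqbq

S => Tbq   [S → T b q]
Tbq => bMbq   [T → b M]
bMbq => bqbq   [M → q]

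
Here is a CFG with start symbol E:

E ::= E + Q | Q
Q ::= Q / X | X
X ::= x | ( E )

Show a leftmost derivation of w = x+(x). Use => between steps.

E => E+Q => Q+Q => X+Q => x+Q => x+X => x+(E) => x+(Q) => x+(X) => x+(x)

E => E+Q   [E ::= E + Q]
E+Q => Q+Q   [E ::= Q]
Q+Q => X+Q   [Q ::= X]
X+Q => x+Q   [X ::= x]
x+Q => x+X   [Q ::= X]
x+X => x+(E)   [X ::= ( E )]
x+(E) => x+(Q)   [E ::= Q]
x+(Q) => x+(X)   [Q ::= X]
x+(X) => x+(x)   [X ::= x]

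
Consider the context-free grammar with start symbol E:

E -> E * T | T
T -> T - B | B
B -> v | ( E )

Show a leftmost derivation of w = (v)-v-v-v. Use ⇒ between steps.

E⇒T⇒T-B⇒T-B-B⇒T-B-B-B⇒B-B-B-B⇒(E)-B-B-B⇒(T)-B-B-B⇒(B)-B-B-B⇒(v)-B-B-B⇒(v)-v-B-B⇒(v)-v-v-B⇒(v)-v-v-v

E ⇒ T   [E -> T]
T ⇒ T-B   [T -> T - B]
T-B ⇒ T-B-B   [T -> T - B]
T-B-B ⇒ T-B-B-B   [T -> T - B]
T-B-B-B ⇒ B-B-B-B   [T -> B]
B-B-B-B ⇒ (E)-B-B-B   [B -> ( E )]
(E)-B-B-B ⇒ (T)-B-B-B   [E -> T]
(T)-B-B-B ⇒ (B)-B-B-B   [T -> B]
(B)-B-B-B ⇒ (v)-B-B-B   [B -> v]
(v)-B-B-B ⇒ (v)-v-B-B   [B -> v]
(v)-v-B-B ⇒ (v)-v-v-B   [B -> v]
(v)-v-v-B ⇒ (v)-v-v-v   [B -> v]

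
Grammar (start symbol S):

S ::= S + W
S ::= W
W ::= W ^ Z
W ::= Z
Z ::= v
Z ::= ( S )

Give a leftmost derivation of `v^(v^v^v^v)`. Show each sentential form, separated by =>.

S => W   [S ::= W]
W => W^Z   [W ::= W ^ Z]
W^Z => Z^Z   [W ::= Z]
Z^Z => v^Z   [Z ::= v]
v^Z => v^(S)   [Z ::= ( S )]
v^(S) => v^(W)   [S ::= W]
v^(W) => v^(W^Z)   [W ::= W ^ Z]
v^(W^Z) => v^(W^Z^Z)   [W ::= W ^ Z]
v^(W^Z^Z) => v^(W^Z^Z^Z)   [W ::= W ^ Z]
v^(W^Z^Z^Z) => v^(Z^Z^Z^Z)   [W ::= Z]
v^(Z^Z^Z^Z) => v^(v^Z^Z^Z)   [Z ::= v]
v^(v^Z^Z^Z) => v^(v^v^Z^Z)   [Z ::= v]
v^(v^v^Z^Z) => v^(v^v^v^Z)   [Z ::= v]
v^(v^v^v^Z) => v^(v^v^v^v)   [Z ::= v]

S => W => W^Z => Z^Z => v^Z => v^(S) => v^(W) => v^(W^Z) => v^(W^Z^Z) => v^(W^Z^Z^Z) => v^(Z^Z^Z^Z) => v^(v^Z^Z^Z) => v^(v^v^Z^Z) => v^(v^v^v^Z) => v^(v^v^v^v)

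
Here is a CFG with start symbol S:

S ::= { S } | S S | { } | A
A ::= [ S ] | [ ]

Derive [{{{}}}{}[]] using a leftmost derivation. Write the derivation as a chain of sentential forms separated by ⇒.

S ⇒ A ⇒ [S] ⇒ [SS] ⇒ [SSS] ⇒ [{S}SS] ⇒ [{{S}}SS] ⇒ [{{{}}}SS] ⇒ [{{{}}}{}S] ⇒ [{{{}}}{}A] ⇒ [{{{}}}{}[]]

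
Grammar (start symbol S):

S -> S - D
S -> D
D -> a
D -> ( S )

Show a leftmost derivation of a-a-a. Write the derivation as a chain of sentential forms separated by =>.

S => S-D   [S -> S - D]
S-D => S-D-D   [S -> S - D]
S-D-D => D-D-D   [S -> D]
D-D-D => a-D-D   [D -> a]
a-D-D => a-a-D   [D -> a]
a-a-D => a-a-a   [D -> a]

S=>S-D=>S-D-D=>D-D-D=>a-D-D=>a-a-D=>a-a-a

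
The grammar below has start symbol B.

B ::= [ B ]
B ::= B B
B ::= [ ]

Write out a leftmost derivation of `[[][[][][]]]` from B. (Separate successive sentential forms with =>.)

B => [B] => [BB] => [[]B] => [[][B]] => [[][BB]] => [[][BBB]] => [[][[]BB]] => [[][[][]B]] => [[][[][][]]]

B => [B]   [B ::= [ B ]]
[B] => [BB]   [B ::= B B]
[BB] => [[]B]   [B ::= [ ]]
[[]B] => [[][B]]   [B ::= [ B ]]
[[][B]] => [[][BB]]   [B ::= B B]
[[][BB]] => [[][BBB]]   [B ::= B B]
[[][BBB]] => [[][[]BB]]   [B ::= [ ]]
[[][[]BB]] => [[][[][]B]]   [B ::= [ ]]
[[][[][]B]] => [[][[][][]]]   [B ::= [ ]]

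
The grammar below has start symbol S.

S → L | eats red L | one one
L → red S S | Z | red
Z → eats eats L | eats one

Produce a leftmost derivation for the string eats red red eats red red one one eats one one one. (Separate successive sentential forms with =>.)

S => eats red L => eats red red S S => eats red red eats red L S => eats red red eats red red S S S => eats red red eats red red one one S S => eats red red eats red red one one L S => eats red red eats red red one one Z S => eats red red eats red red one one eats one S => eats red red eats red red one one eats one one one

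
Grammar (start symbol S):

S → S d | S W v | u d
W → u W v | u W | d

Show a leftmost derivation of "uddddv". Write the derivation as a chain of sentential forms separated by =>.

S => SWv => SdWv => SddWv => udddWv => uddddv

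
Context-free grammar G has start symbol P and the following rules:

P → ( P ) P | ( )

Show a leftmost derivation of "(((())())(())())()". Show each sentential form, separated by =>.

P => (P)P => ((P)P)P => (((P)P)P)P => (((())P)P)P => (((())())P)P => (((())())(P)P)P => (((())())(())P)P => (((())())(())())P => (((())())(())())()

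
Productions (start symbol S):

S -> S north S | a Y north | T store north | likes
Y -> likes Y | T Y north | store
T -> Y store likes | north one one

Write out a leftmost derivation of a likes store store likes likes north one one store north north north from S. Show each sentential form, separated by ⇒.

S ⇒ a Y north ⇒ a T Y north north ⇒ a Y store likes Y north north ⇒ a likes Y store likes Y north north ⇒ a likes store store likes Y north north ⇒ a likes store store likes likes Y north north ⇒ a likes store store likes likes T Y north north north ⇒ a likes store store likes likes north one one Y north north north ⇒ a likes store store likes likes north one one store north north north

S ⇒ a Y north   [S -> a Y north]
a Y north ⇒ a T Y north north   [Y -> T Y north]
a T Y north north ⇒ a Y store likes Y north north   [T -> Y store likes]
a Y store likes Y north north ⇒ a likes Y store likes Y north north   [Y -> likes Y]
a likes Y store likes Y north north ⇒ a likes store store likes Y north north   [Y -> store]
a likes store store likes Y north north ⇒ a likes store store likes likes Y north north   [Y -> likes Y]
a likes store store likes likes Y north north ⇒ a likes store store likes likes T Y north north north   [Y -> T Y north]
a likes store store likes likes T Y north north north ⇒ a likes store store likes likes north one one Y north north north   [T -> north one one]
a likes store store likes likes north one one Y north north north ⇒ a likes store store likes likes north one one store north north north   [Y -> store]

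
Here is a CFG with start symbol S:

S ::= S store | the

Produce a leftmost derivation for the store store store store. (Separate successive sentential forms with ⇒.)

S ⇒ S store ⇒ S store store ⇒ S store store store ⇒ S store store store store ⇒ the store store store store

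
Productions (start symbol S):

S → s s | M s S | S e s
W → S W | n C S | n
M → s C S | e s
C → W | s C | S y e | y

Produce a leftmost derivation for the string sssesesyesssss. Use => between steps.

S => MsS   [S → M s S]
MsS => sCSsS   [M → s C S]
sCSsS => sSyeSsS   [C → S y e]
sSyeSsS => sSesyeSsS   [S → S e s]
sSesyeSsS => sSesesyeSsS   [S → S e s]
sSesesyeSsS => sssesesyeSsS   [S → s s]
sssesesyeSsS => sssesesyesssS   [S → s s]
sssesesyesssS => sssesesyesssss   [S → s s]

S=>MsS=>sCSsS=>sSyeSsS=>sSesyeSsS=>sSesesyeSsS=>sssesesyeSsS=>sssesesyesssS=>sssesesyesssss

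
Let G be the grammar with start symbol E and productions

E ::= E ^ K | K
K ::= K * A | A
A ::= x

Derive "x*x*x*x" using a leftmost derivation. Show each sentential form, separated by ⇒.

E ⇒ K   [E ::= K]
K ⇒ K*A   [K ::= K * A]
K*A ⇒ K*A*A   [K ::= K * A]
K*A*A ⇒ K*A*A*A   [K ::= K * A]
K*A*A*A ⇒ A*A*A*A   [K ::= A]
A*A*A*A ⇒ x*A*A*A   [A ::= x]
x*A*A*A ⇒ x*x*A*A   [A ::= x]
x*x*A*A ⇒ x*x*x*A   [A ::= x]
x*x*x*A ⇒ x*x*x*x   [A ::= x]

E⇒K⇒K*A⇒K*A*A⇒K*A*A*A⇒A*A*A*A⇒x*A*A*A⇒x*x*A*A⇒x*x*x*A⇒x*x*x*x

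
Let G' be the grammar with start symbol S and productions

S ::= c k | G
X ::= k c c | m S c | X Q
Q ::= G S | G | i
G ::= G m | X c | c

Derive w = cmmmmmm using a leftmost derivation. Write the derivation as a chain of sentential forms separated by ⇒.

S ⇒ G ⇒ Gm ⇒ Gmm ⇒ Gmmm ⇒ Gmmmm ⇒ Gmmmmm ⇒ Gmmmmmm ⇒ cmmmmmm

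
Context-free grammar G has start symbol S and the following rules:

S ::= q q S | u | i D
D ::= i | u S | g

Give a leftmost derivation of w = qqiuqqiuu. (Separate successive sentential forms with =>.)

S => qqS => qqiD => qqiuS => qqiuqqS => qqiuqqiD => qqiuqqiuS => qqiuqqiuu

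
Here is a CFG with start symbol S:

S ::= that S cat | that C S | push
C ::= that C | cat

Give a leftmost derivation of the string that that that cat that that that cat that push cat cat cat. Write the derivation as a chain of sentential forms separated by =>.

S => that S cat => that that C S cat => that that that C S cat => that that that cat S cat => that that that cat that S cat cat => that that that cat that that C S cat cat => that that that cat that that that C S cat cat => that that that cat that that that cat S cat cat => that that that cat that that that cat that S cat cat cat => that that that cat that that that cat that push cat cat cat

S => that S cat   [S ::= that S cat]
that S cat => that that C S cat   [S ::= that C S]
that that C S cat => that that that C S cat   [C ::= that C]
that that that C S cat => that that that cat S cat   [C ::= cat]
that that that cat S cat => that that that cat that S cat cat   [S ::= that S cat]
that that that cat that S cat cat => that that that cat that that C S cat cat   [S ::= that C S]
that that that cat that that C S cat cat => that that that cat that that that C S cat cat   [C ::= that C]
that that that cat that that that C S cat cat => that that that cat that that that cat S cat cat   [C ::= cat]
that that that cat that that that cat S cat cat => that that that cat that that that cat that S cat cat cat   [S ::= that S cat]
that that that cat that that that cat that S cat cat cat => that that that cat that that that cat that push cat cat cat   [S ::= push]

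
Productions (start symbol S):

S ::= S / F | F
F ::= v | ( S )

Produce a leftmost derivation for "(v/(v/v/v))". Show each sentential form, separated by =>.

S => F   [S ::= F]
F => (S)   [F ::= ( S )]
(S) => (S/F)   [S ::= S / F]
(S/F) => (F/F)   [S ::= F]
(F/F) => (v/F)   [F ::= v]
(v/F) => (v/(S))   [F ::= ( S )]
(v/(S)) => (v/(S/F))   [S ::= S / F]
(v/(S/F)) => (v/(S/F/F))   [S ::= S / F]
(v/(S/F/F)) => (v/(F/F/F))   [S ::= F]
(v/(F/F/F)) => (v/(v/F/F))   [F ::= v]
(v/(v/F/F)) => (v/(v/v/F))   [F ::= v]
(v/(v/v/F)) => (v/(v/v/v))   [F ::= v]

S=>F=>(S)=>(S/F)=>(F/F)=>(v/F)=>(v/(S))=>(v/(S/F))=>(v/(S/F/F))=>(v/(F/F/F))=>(v/(v/F/F))=>(v/(v/v/F))=>(v/(v/v/v))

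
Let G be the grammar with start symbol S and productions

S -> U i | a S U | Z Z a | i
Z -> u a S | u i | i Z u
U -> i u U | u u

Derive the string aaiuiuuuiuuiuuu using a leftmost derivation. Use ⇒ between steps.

S ⇒ aSU ⇒ aaSUU ⇒ aaUiUU ⇒ aaiuUiUU ⇒ aaiuiuUiUU ⇒ aaiuiuuuiUU ⇒ aaiuiuuuiuuU ⇒ aaiuiuuuiuuiuU ⇒ aaiuiuuuiuuiuuu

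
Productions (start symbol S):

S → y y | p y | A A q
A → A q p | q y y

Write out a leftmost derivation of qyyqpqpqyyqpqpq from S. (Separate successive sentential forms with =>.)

S => AAq => AqpAq => AqpqpAq => qyyqpqpAq => qyyqpqpAqpq => qyyqpqpAqpqpq => qyyqpqpqyyqpqpq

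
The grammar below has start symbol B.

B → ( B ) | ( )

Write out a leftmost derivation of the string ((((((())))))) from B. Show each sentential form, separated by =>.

B => (B)   [B → ( B )]
(B) => ((B))   [B → ( B )]
((B)) => (((B)))   [B → ( B )]
(((B))) => ((((B))))   [B → ( B )]
((((B)))) => (((((B)))))   [B → ( B )]
(((((B))))) => ((((((B))))))   [B → ( B )]
((((((B)))))) => ((((((()))))))   [B → ( )]

B => (B) => ((B)) => (((B))) => ((((B)))) => (((((B))))) => ((((((B)))))) => ((((((()))))))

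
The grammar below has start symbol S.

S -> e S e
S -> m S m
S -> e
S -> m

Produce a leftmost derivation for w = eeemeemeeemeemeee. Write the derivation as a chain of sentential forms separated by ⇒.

S ⇒ eSe ⇒ eeSee ⇒ eeeSeee ⇒ eeemSmeee ⇒ eeemeSemeee ⇒ eeemeeSeemeee ⇒ eeemeemSmeemeee ⇒ eeemeemeSemeemeee ⇒ eeemeemeeemeemeee

S ⇒ eSe   [S -> e S e]
eSe ⇒ eeSee   [S -> e S e]
eeSee ⇒ eeeSeee   [S -> e S e]
eeeSeee ⇒ eeemSmeee   [S -> m S m]
eeemSmeee ⇒ eeemeSemeee   [S -> e S e]
eeemeSemeee ⇒ eeemeeSeemeee   [S -> e S e]
eeemeeSeemeee ⇒ eeemeemSmeemeee   [S -> m S m]
eeemeemSmeemeee ⇒ eeemeemeSemeemeee   [S -> e S e]
eeemeemeSemeemeee ⇒ eeemeemeeemeemeee   [S -> e]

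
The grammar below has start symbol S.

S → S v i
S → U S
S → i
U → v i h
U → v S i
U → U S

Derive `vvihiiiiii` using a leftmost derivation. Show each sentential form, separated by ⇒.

S ⇒ US ⇒ USS ⇒ vSiSS ⇒ vUSiSS ⇒ vUSSiSS ⇒ vUSSSiSS ⇒ vvihSSSiSS ⇒ vvihiSSiSS ⇒ vvihiiSiSS ⇒ vvihiiiiSS ⇒ vvihiiiiiS ⇒ vvihiiiiii

S ⇒ US   [S → U S]
US ⇒ USS   [U → U S]
USS ⇒ vSiSS   [U → v S i]
vSiSS ⇒ vUSiSS   [S → U S]
vUSiSS ⇒ vUSSiSS   [U → U S]
vUSSiSS ⇒ vUSSSiSS   [U → U S]
vUSSSiSS ⇒ vvihSSSiSS   [U → v i h]
vvihSSSiSS ⇒ vvihiSSiSS   [S → i]
vvihiSSiSS ⇒ vvihiiSiSS   [S → i]
vvihiiSiSS ⇒ vvihiiiiSS   [S → i]
vvihiiiiSS ⇒ vvihiiiiiS   [S → i]
vvihiiiiiS ⇒ vvihiiiiii   [S → i]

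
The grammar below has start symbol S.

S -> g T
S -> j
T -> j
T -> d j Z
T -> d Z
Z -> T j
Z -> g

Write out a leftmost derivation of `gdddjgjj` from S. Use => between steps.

S=>gT=>gdZ=>gdTj=>gddZj=>gddTjj=>gdddjZjj=>gdddjgjj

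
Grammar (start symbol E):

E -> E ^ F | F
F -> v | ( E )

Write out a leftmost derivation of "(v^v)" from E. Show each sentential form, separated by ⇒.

E⇒F⇒(E)⇒(E^F)⇒(F^F)⇒(v^F)⇒(v^v)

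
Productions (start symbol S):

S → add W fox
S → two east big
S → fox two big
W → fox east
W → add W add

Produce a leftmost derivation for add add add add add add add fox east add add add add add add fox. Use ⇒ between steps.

S ⇒ add W fox ⇒ add add W add fox ⇒ add add add W add add fox ⇒ add add add add W add add add fox ⇒ add add add add add W add add add add fox ⇒ add add add add add add W add add add add add fox ⇒ add add add add add add add W add add add add add add fox ⇒ add add add add add add add fox east add add add add add add fox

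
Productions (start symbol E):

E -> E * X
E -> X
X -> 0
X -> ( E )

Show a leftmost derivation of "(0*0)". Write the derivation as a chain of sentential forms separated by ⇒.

E ⇒ X   [E -> X]
X ⇒ (E)   [X -> ( E )]
(E) ⇒ (E*X)   [E -> E * X]
(E*X) ⇒ (X*X)   [E -> X]
(X*X) ⇒ (0*X)   [X -> 0]
(0*X) ⇒ (0*0)   [X -> 0]

E ⇒ X ⇒ (E) ⇒ (E*X) ⇒ (X*X) ⇒ (0*X) ⇒ (0*0)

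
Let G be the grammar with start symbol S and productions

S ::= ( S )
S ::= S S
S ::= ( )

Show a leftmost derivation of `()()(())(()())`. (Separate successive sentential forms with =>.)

S => SS => SSS => SSSS => ()SSS => ()()SS => ()()(S)S => ()()(())S => ()()(())(S) => ()()(())(SS) => ()()(())(()S) => ()()(())(()())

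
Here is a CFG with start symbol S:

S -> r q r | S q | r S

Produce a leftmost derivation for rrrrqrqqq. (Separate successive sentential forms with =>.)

S => rS => rrS => rrSq => rrrSq => rrrSqq => rrrSqqq => rrrrqrqqq

S => rS   [S -> r S]
rS => rrS   [S -> r S]
rrS => rrSq   [S -> S q]
rrSq => rrrSq   [S -> r S]
rrrSq => rrrSqq   [S -> S q]
rrrSqq => rrrSqqq   [S -> S q]
rrrSqqq => rrrrqrqqq   [S -> r q r]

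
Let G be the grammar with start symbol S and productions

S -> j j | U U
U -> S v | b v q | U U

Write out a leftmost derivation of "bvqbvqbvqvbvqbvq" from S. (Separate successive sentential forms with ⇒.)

S ⇒ UU ⇒ UUU ⇒ SvUU ⇒ UUvUU ⇒ bvqUvUU ⇒ bvqUUvUU ⇒ bvqbvqUvUU ⇒ bvqbvqbvqvUU ⇒ bvqbvqbvqvbvqU ⇒ bvqbvqbvqvbvqbvq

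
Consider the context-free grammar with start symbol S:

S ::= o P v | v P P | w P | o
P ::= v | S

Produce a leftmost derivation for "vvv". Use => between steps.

S => vPP => vvP => vvv

S => vPP   [S ::= v P P]
vPP => vvP   [P ::= v]
vvP => vvv   [P ::= v]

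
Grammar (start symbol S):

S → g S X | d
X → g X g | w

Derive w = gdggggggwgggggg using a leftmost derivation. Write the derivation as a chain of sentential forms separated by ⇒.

S ⇒ gSX   [S → g S X]
gSX ⇒ gdX   [S → d]
gdX ⇒ gdgXg   [X → g X g]
gdgXg ⇒ gdggXgg   [X → g X g]
gdggXgg ⇒ gdgggXggg   [X → g X g]
gdgggXggg ⇒ gdggggXgggg   [X → g X g]
gdggggXgggg ⇒ gdgggggXggggg   [X → g X g]
gdgggggXggggg ⇒ gdggggggXgggggg   [X → g X g]
gdggggggXgggggg ⇒ gdggggggwgggggg   [X → w]

S⇒gSX⇒gdX⇒gdgXg⇒gdggXgg⇒gdgggXggg⇒gdggggXgggg⇒gdgggggXggggg⇒gdggggggXgggggg⇒gdggggggwgggggg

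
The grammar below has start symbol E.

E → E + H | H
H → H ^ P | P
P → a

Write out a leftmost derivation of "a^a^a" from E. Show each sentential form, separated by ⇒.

E ⇒ H   [E → H]
H ⇒ H^P   [H → H ^ P]
H^P ⇒ H^P^P   [H → H ^ P]
H^P^P ⇒ P^P^P   [H → P]
P^P^P ⇒ a^P^P   [P → a]
a^P^P ⇒ a^a^P   [P → a]
a^a^P ⇒ a^a^a   [P → a]

E ⇒ H ⇒ H^P ⇒ H^P^P ⇒ P^P^P ⇒ a^P^P ⇒ a^a^P ⇒ a^a^a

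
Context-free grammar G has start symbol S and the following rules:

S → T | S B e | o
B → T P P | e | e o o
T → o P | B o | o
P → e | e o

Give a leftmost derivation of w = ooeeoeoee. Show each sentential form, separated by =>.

S => SBe => oBe => oTPPe => oBoPPe => oTPPoPPe => ooPPoPPe => ooePoPPe => ooeeoPPe => ooeeoeoPe => ooeeoeoee

S => SBe   [S → S B e]
SBe => oBe   [S → o]
oBe => oTPPe   [B → T P P]
oTPPe => oBoPPe   [T → B o]
oBoPPe => oTPPoPPe   [B → T P P]
oTPPoPPe => ooPPoPPe   [T → o]
ooPPoPPe => ooePoPPe   [P → e]
ooePoPPe => ooeeoPPe   [P → e]
ooeeoPPe => ooeeoeoPe   [P → e o]
ooeeoeoPe => ooeeoeoee   [P → e]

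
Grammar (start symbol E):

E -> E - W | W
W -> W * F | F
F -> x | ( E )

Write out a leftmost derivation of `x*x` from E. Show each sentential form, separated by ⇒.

E ⇒ W ⇒ W*F ⇒ F*F ⇒ x*F ⇒ x*x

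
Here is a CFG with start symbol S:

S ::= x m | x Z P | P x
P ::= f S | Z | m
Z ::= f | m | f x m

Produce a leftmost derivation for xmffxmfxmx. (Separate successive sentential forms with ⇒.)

S⇒xZP⇒xmP⇒xmfS⇒xmfPx⇒xmffSx⇒xmffxZPx⇒xmffxmPx⇒xmffxmfSx⇒xmffxmfxmx

S ⇒ xZP   [S ::= x Z P]
xZP ⇒ xmP   [Z ::= m]
xmP ⇒ xmfS   [P ::= f S]
xmfS ⇒ xmfPx   [S ::= P x]
xmfPx ⇒ xmffSx   [P ::= f S]
xmffSx ⇒ xmffxZPx   [S ::= x Z P]
xmffxZPx ⇒ xmffxmPx   [Z ::= m]
xmffxmPx ⇒ xmffxmfSx   [P ::= f S]
xmffxmfSx ⇒ xmffxmfxmx   [S ::= x m]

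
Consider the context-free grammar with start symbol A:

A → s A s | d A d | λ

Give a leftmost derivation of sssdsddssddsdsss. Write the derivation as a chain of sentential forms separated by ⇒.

A ⇒ sAs   [A → s A s]
sAs ⇒ ssAss   [A → s A s]
ssAss ⇒ sssAsss   [A → s A s]
sssAsss ⇒ sssdAdsss   [A → d A d]
sssdAdsss ⇒ sssdsAsdsss   [A → s A s]
sssdsAsdsss ⇒ sssdsdAdsdsss   [A → d A d]
sssdsdAdsdsss ⇒ sssdsddAddsdsss   [A → d A d]
sssdsddAddsdsss ⇒ sssdsddsAsddsdsss   [A → s A s]
sssdsddsAsddsdsss ⇒ sssdsddssddsdsss   [A → λ]

A ⇒ sAs ⇒ ssAss ⇒ sssAsss ⇒ sssdAdsss ⇒ sssdsAsdsss ⇒ sssdsdAdsdsss ⇒ sssdsddAddsdsss ⇒ sssdsddsAsddsdsss ⇒ sssdsddssddsdsss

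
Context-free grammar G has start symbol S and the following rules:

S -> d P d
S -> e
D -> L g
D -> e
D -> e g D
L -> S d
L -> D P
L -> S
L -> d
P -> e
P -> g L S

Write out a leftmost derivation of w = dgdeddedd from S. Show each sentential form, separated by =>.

S => dPd => dgLSd => dgSSd => dgdPdSd => dgdedSd => dgdeddPdd => dgdeddedd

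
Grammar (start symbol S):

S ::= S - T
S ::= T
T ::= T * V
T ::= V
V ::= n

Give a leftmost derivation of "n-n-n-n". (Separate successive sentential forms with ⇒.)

S ⇒ S-T ⇒ S-T-T ⇒ S-T-T-T ⇒ T-T-T-T ⇒ V-T-T-T ⇒ n-T-T-T ⇒ n-V-T-T ⇒ n-n-T-T ⇒ n-n-V-T ⇒ n-n-n-T ⇒ n-n-n-V ⇒ n-n-n-n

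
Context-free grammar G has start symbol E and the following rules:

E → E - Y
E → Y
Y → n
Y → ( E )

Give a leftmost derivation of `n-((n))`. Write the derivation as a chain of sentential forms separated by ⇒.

E ⇒ E-Y ⇒ Y-Y ⇒ n-Y ⇒ n-(E) ⇒ n-(Y) ⇒ n-((E)) ⇒ n-((Y)) ⇒ n-((n))

E ⇒ E-Y   [E → E - Y]
E-Y ⇒ Y-Y   [E → Y]
Y-Y ⇒ n-Y   [Y → n]
n-Y ⇒ n-(E)   [Y → ( E )]
n-(E) ⇒ n-(Y)   [E → Y]
n-(Y) ⇒ n-((E))   [Y → ( E )]
n-((E)) ⇒ n-((Y))   [E → Y]
n-((Y)) ⇒ n-((n))   [Y → n]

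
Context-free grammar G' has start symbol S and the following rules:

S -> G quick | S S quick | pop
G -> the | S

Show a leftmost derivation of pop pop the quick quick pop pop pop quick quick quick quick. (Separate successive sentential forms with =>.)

S => S S quick => pop S quick => pop S S quick quick => pop S S quick S quick quick => pop pop S quick S quick quick => pop pop G quick quick S quick quick => pop pop the quick quick S quick quick => pop pop the quick quick S S quick quick quick => pop pop the quick quick pop S quick quick quick => pop pop the quick quick pop S S quick quick quick quick => pop pop the quick quick pop pop S quick quick quick quick => pop pop the quick quick pop pop pop quick quick quick quick

S => S S quick   [S -> S S quick]
S S quick => pop S quick   [S -> pop]
pop S quick => pop S S quick quick   [S -> S S quick]
pop S S quick quick => pop S S quick S quick quick   [S -> S S quick]
pop S S quick S quick quick => pop pop S quick S quick quick   [S -> pop]
pop pop S quick S quick quick => pop pop G quick quick S quick quick   [S -> G quick]
pop pop G quick quick S quick quick => pop pop the quick quick S quick quick   [G -> the]
pop pop the quick quick S quick quick => pop pop the quick quick S S quick quick quick   [S -> S S quick]
pop pop the quick quick S S quick quick quick => pop pop the quick quick pop S quick quick quick   [S -> pop]
pop pop the quick quick pop S quick quick quick => pop pop the quick quick pop S S quick quick quick quick   [S -> S S quick]
pop pop the quick quick pop S S quick quick quick quick => pop pop the quick quick pop pop S quick quick quick quick   [S -> pop]
pop pop the quick quick pop pop S quick quick quick quick => pop pop the quick quick pop pop pop quick quick quick quick   [S -> pop]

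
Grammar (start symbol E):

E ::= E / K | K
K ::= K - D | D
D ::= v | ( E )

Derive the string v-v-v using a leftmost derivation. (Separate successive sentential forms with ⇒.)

E ⇒ K ⇒ K-D ⇒ K-D-D ⇒ D-D-D ⇒ v-D-D ⇒ v-v-D ⇒ v-v-v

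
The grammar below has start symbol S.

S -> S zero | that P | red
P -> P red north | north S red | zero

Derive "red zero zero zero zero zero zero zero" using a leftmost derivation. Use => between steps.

S => S zero => S zero zero => S zero zero zero => S zero zero zero zero => S zero zero zero zero zero => S zero zero zero zero zero zero => S zero zero zero zero zero zero zero => red zero zero zero zero zero zero zero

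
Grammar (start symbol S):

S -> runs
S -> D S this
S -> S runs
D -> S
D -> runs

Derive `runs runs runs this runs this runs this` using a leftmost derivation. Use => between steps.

S => D S this   [S -> D S this]
D S this => S S this   [D -> S]
S S this => D S this S this   [S -> D S this]
D S this S this => S S this S this   [D -> S]
S S this S this => D S this S this S this   [S -> D S this]
D S this S this S this => runs S this S this S this   [D -> runs]
runs S this S this S this => runs S runs this S this S this   [S -> S runs]
runs S runs this S this S this => runs runs runs this S this S this   [S -> runs]
runs runs runs this S this S this => runs runs runs this runs this S this   [S -> runs]
runs runs runs this runs this S this => runs runs runs this runs this runs this   [S -> runs]

S => D S this => S S this => D S this S this => S S this S this => D S this S this S this => runs S this S this S this => runs S runs this S this S this => runs runs runs this S this S this => runs runs runs this runs this S this => runs runs runs this runs this runs this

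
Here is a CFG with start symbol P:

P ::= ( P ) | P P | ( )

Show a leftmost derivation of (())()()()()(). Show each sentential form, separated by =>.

P => PP => PPP => PPPP => PPPPP => PPPPPP => (P)PPPPP => (())PPPPP => (())()PPPP => (())()()PPP => (())()()()PP => (())()()()()P => (())()()()()()

P => PP   [P ::= P P]
PP => PPP   [P ::= P P]
PPP => PPPP   [P ::= P P]
PPPP => PPPPP   [P ::= P P]
PPPPP => PPPPPP   [P ::= P P]
PPPPPP => (P)PPPPP   [P ::= ( P )]
(P)PPPPP => (())PPPPP   [P ::= ( )]
(())PPPPP => (())()PPPP   [P ::= ( )]
(())()PPPP => (())()()PPP   [P ::= ( )]
(())()()PPP => (())()()()PP   [P ::= ( )]
(())()()()PP => (())()()()()P   [P ::= ( )]
(())()()()()P => (())()()()()()   [P ::= ( )]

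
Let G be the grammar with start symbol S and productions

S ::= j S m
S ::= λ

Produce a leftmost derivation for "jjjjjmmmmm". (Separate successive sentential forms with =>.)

S => jSm   [S ::= j S m]
jSm => jjSmm   [S ::= j S m]
jjSmm => jjjSmmm   [S ::= j S m]
jjjSmmm => jjjjSmmmm   [S ::= j S m]
jjjjSmmmm => jjjjjSmmmmm   [S ::= j S m]
jjjjjSmmmmm => jjjjjmmmmm   [S ::= λ]

S => jSm => jjSmm => jjjSmmm => jjjjSmmmm => jjjjjSmmmmm => jjjjjmmmmm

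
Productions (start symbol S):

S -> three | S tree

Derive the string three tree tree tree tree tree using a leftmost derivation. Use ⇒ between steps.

S ⇒ S tree ⇒ S tree tree ⇒ S tree tree tree ⇒ S tree tree tree tree ⇒ S tree tree tree tree tree ⇒ three tree tree tree tree tree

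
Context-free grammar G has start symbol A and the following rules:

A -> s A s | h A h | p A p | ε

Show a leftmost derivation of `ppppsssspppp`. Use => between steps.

A => pAp   [A -> p A p]
pAp => ppApp   [A -> p A p]
ppApp => pppAppp   [A -> p A p]
pppAppp => ppppApppp   [A -> p A p]
ppppApppp => ppppsAspppp   [A -> s A s]
ppppsAspppp => ppppssAsspppp   [A -> s A s]
ppppssAsspppp => ppppsssspppp   [A -> ε]

A=>pAp=>ppApp=>pppAppp=>ppppApppp=>ppppsAspppp=>ppppssAsspppp=>ppppsssspppp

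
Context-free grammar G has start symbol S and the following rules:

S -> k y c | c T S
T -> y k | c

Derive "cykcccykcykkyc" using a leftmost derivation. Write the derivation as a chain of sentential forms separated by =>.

S=>cTS=>cykS=>cykcTS=>cykccS=>cykcccTS=>cykcccykS=>cykcccykcTS=>cykcccykcykS=>cykcccykcykkyc

S => cTS   [S -> c T S]
cTS => cykS   [T -> y k]
cykS => cykcTS   [S -> c T S]
cykcTS => cykccS   [T -> c]
cykccS => cykcccTS   [S -> c T S]
cykcccTS => cykcccykS   [T -> y k]
cykcccykS => cykcccykcTS   [S -> c T S]
cykcccykcTS => cykcccykcykS   [T -> y k]
cykcccykcykS => cykcccykcykkyc   [S -> k y c]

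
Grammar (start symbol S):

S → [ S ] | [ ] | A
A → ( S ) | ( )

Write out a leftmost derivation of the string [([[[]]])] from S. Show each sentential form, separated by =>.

S => [S] => [A] => [(S)] => [([S])] => [([[S]])] => [([[[]]])]

S => [S]   [S → [ S ]]
[S] => [A]   [S → A]
[A] => [(S)]   [A → ( S )]
[(S)] => [([S])]   [S → [ S ]]
[([S])] => [([[S]])]   [S → [ S ]]
[([[S]])] => [([[[]]])]   [S → [ ]]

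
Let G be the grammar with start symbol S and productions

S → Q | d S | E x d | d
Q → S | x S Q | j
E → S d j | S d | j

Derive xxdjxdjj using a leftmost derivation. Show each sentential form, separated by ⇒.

S ⇒ Q ⇒ xSQ ⇒ xQQ ⇒ xxSQQ ⇒ xxdSQQ ⇒ xxdExdQQ ⇒ xxdjxdQQ ⇒ xxdjxdjQ ⇒ xxdjxdjj

S ⇒ Q   [S → Q]
Q ⇒ xSQ   [Q → x S Q]
xSQ ⇒ xQQ   [S → Q]
xQQ ⇒ xxSQQ   [Q → x S Q]
xxSQQ ⇒ xxdSQQ   [S → d S]
xxdSQQ ⇒ xxdExdQQ   [S → E x d]
xxdExdQQ ⇒ xxdjxdQQ   [E → j]
xxdjxdQQ ⇒ xxdjxdjQ   [Q → j]
xxdjxdjQ ⇒ xxdjxdjj   [Q → j]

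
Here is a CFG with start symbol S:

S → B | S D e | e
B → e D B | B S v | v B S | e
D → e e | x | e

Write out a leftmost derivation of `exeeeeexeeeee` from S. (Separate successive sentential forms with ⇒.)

S ⇒ SDe ⇒ SDeDe ⇒ SDeDeDe ⇒ SDeDeDeDe ⇒ BDeDeDeDe ⇒ eDBDeDeDeDe ⇒ exBDeDeDeDe ⇒ exeDBDeDeDeDe ⇒ exeeBDeDeDeDe ⇒ exeeeDeDeDeDe ⇒ exeeeeeDeDeDe ⇒ exeeeeexeDeDe ⇒ exeeeeexeeeDe ⇒ exeeeeexeeeee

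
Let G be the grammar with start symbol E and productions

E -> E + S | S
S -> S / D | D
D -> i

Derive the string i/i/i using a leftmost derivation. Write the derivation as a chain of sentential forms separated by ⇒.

E ⇒ S ⇒ S/D ⇒ S/D/D ⇒ D/D/D ⇒ i/D/D ⇒ i/i/D ⇒ i/i/i

E ⇒ S   [E -> S]
S ⇒ S/D   [S -> S / D]
S/D ⇒ S/D/D   [S -> S / D]
S/D/D ⇒ D/D/D   [S -> D]
D/D/D ⇒ i/D/D   [D -> i]
i/D/D ⇒ i/i/D   [D -> i]
i/i/D ⇒ i/i/i   [D -> i]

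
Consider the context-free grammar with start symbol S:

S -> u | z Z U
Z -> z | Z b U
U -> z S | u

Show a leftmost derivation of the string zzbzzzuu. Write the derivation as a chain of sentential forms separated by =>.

S => zZU   [S -> z Z U]
zZU => zZbUU   [Z -> Z b U]
zZbUU => zzbUU   [Z -> z]
zzbUU => zzbzSU   [U -> z S]
zzbzSU => zzbzzZUU   [S -> z Z U]
zzbzzZUU => zzbzzzUU   [Z -> z]
zzbzzzUU => zzbzzzuU   [U -> u]
zzbzzzuU => zzbzzzuu   [U -> u]

S => zZU => zZbUU => zzbUU => zzbzSU => zzbzzZUU => zzbzzzUU => zzbzzzuU => zzbzzzuu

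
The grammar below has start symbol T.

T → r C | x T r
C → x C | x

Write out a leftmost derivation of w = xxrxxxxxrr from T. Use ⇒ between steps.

T ⇒ xTr ⇒ xxTrr ⇒ xxrCrr ⇒ xxrxCrr ⇒ xxrxxCrr ⇒ xxrxxxCrr ⇒ xxrxxxxCrr ⇒ xxrxxxxxrr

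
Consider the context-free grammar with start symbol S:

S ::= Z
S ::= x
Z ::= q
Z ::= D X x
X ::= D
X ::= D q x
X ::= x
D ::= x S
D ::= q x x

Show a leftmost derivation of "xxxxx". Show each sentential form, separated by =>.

S => Z => DXx => xSXx => xxXx => xxDx => xxxSx => xxxxx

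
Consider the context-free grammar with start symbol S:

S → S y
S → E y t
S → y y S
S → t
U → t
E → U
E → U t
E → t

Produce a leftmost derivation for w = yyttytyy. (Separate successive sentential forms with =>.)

S => Sy => Syy => yySyy => yyEytyy => yyUtytyy => yyttytyy

S => Sy   [S → S y]
Sy => Syy   [S → S y]
Syy => yySyy   [S → y y S]
yySyy => yyEytyy   [S → E y t]
yyEytyy => yyUtytyy   [E → U t]
yyUtytyy => yyttytyy   [U → t]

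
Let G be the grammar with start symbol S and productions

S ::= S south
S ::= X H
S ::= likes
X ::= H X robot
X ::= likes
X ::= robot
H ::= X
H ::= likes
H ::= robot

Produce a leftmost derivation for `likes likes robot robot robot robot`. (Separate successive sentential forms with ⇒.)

S ⇒ X H ⇒ H X robot H ⇒ X X robot H ⇒ H X robot X robot H ⇒ likes X robot X robot H ⇒ likes likes robot X robot H ⇒ likes likes robot robot robot H ⇒ likes likes robot robot robot robot

S ⇒ X H   [S ::= X H]
X H ⇒ H X robot H   [X ::= H X robot]
H X robot H ⇒ X X robot H   [H ::= X]
X X robot H ⇒ H X robot X robot H   [X ::= H X robot]
H X robot X robot H ⇒ likes X robot X robot H   [H ::= likes]
likes X robot X robot H ⇒ likes likes robot X robot H   [X ::= likes]
likes likes robot X robot H ⇒ likes likes robot robot robot H   [X ::= robot]
likes likes robot robot robot H ⇒ likes likes robot robot robot robot   [H ::= robot]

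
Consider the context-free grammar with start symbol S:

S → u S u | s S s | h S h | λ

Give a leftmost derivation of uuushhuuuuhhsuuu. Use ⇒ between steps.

S ⇒ uSu ⇒ uuSuu ⇒ uuuSuuu ⇒ uuusSsuuu ⇒ uuushShsuuu ⇒ uuushhShhsuuu ⇒ uuushhuSuhhsuuu ⇒ uuushhuuSuuhhsuuu ⇒ uuushhuuuuhhsuuu

S ⇒ uSu   [S → u S u]
uSu ⇒ uuSuu   [S → u S u]
uuSuu ⇒ uuuSuuu   [S → u S u]
uuuSuuu ⇒ uuusSsuuu   [S → s S s]
uuusSsuuu ⇒ uuushShsuuu   [S → h S h]
uuushShsuuu ⇒ uuushhShhsuuu   [S → h S h]
uuushhShhsuuu ⇒ uuushhuSuhhsuuu   [S → u S u]
uuushhuSuhhsuuu ⇒ uuushhuuSuuhhsuuu   [S → u S u]
uuushhuuSuuhhsuuu ⇒ uuushhuuuuhhsuuu   [S → λ]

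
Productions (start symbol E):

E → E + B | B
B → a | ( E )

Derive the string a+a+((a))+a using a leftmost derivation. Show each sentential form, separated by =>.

E => E+B => E+B+B => E+B+B+B => B+B+B+B => a+B+B+B => a+a+B+B => a+a+(E)+B => a+a+(B)+B => a+a+((E))+B => a+a+((B))+B => a+a+((a))+B => a+a+((a))+a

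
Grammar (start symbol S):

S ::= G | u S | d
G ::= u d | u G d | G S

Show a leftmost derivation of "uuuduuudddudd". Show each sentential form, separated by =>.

S => uS   [S ::= u S]
uS => uG   [S ::= G]
uG => uuGd   [G ::= u G d]
uuGd => uuGSd   [G ::= G S]
uuGSd => uuGSSd   [G ::= G S]
uuGSSd => uuudSSd   [G ::= u d]
uuudSSd => uuudGSd   [S ::= G]
uuudGSd => uuuduGdSd   [G ::= u G d]
uuuduGdSd => uuuduuGddSd   [G ::= u G d]
uuuduuGddSd => uuuduuudddSd   [G ::= u d]
uuuduuudddSd => uuuduuuddduSd   [S ::= u S]
uuuduuuddduSd => uuuduuudddudd   [S ::= d]

S => uS => uG => uuGd => uuGSd => uuGSSd => uuudSSd => uuudGSd => uuuduGdSd => uuuduuGddSd => uuuduuudddSd => uuuduuuddduSd => uuuduuudddudd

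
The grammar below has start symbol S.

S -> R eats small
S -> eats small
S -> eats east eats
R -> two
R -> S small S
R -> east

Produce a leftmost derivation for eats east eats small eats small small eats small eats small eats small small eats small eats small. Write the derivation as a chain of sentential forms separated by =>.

S => R eats small => S small S eats small => R eats small small S eats small => S small S eats small small S eats small => eats east eats small S eats small small S eats small => eats east eats small R eats small eats small small S eats small => eats east eats small S small S eats small eats small small S eats small => eats east eats small eats small small S eats small eats small small S eats small => eats east eats small eats small small eats small eats small eats small small S eats small => eats east eats small eats small small eats small eats small eats small small eats small eats small

S => R eats small   [S -> R eats small]
R eats small => S small S eats small   [R -> S small S]
S small S eats small => R eats small small S eats small   [S -> R eats small]
R eats small small S eats small => S small S eats small small S eats small   [R -> S small S]
S small S eats small small S eats small => eats east eats small S eats small small S eats small   [S -> eats east eats]
eats east eats small S eats small small S eats small => eats east eats small R eats small eats small small S eats small   [S -> R eats small]
eats east eats small R eats small eats small small S eats small => eats east eats small S small S eats small eats small small S eats small   [R -> S small S]
eats east eats small S small S eats small eats small small S eats small => eats east eats small eats small small S eats small eats small small S eats small   [S -> eats small]
eats east eats small eats small small S eats small eats small small S eats small => eats east eats small eats small small eats small eats small eats small small S eats small   [S -> eats small]
eats east eats small eats small small eats small eats small eats small small S eats small => eats east eats small eats small small eats small eats small eats small small eats small eats small   [S -> eats small]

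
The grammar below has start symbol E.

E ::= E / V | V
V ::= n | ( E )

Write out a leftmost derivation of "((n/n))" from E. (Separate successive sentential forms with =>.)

E => V => (E) => (V) => ((E)) => ((E/V)) => ((V/V)) => ((n/V)) => ((n/n))

E => V   [E ::= V]
V => (E)   [V ::= ( E )]
(E) => (V)   [E ::= V]
(V) => ((E))   [V ::= ( E )]
((E)) => ((E/V))   [E ::= E / V]
((E/V)) => ((V/V))   [E ::= V]
((V/V)) => ((n/V))   [V ::= n]
((n/V)) => ((n/n))   [V ::= n]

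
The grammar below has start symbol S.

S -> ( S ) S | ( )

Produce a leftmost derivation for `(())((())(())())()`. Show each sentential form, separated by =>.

S=>(S)S=>(())S=>(())(S)S=>(())((S)S)S=>(())((())S)S=>(())((())(S)S)S=>(())((())(())S)S=>(())((())(())())S=>(())((())(())())()

S => (S)S   [S -> ( S ) S]
(S)S => (())S   [S -> ( )]
(())S => (())(S)S   [S -> ( S ) S]
(())(S)S => (())((S)S)S   [S -> ( S ) S]
(())((S)S)S => (())((())S)S   [S -> ( )]
(())((())S)S => (())((())(S)S)S   [S -> ( S ) S]
(())((())(S)S)S => (())((())(())S)S   [S -> ( )]
(())((())(())S)S => (())((())(())())S   [S -> ( )]
(())((())(())())S => (())((())(())())()   [S -> ( )]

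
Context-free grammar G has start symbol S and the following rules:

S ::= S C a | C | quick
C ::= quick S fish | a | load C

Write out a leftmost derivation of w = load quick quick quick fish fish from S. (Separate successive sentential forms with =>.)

S => C => load C => load quick S fish => load quick C fish => load quick quick S fish fish => load quick quick quick fish fish

S => C   [S ::= C]
C => load C   [C ::= load C]
load C => load quick S fish   [C ::= quick S fish]
load quick S fish => load quick C fish   [S ::= C]
load quick C fish => load quick quick S fish fish   [C ::= quick S fish]
load quick quick S fish fish => load quick quick quick fish fish   [S ::= quick]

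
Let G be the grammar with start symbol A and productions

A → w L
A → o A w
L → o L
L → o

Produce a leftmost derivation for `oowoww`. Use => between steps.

A=>oAw=>ooAww=>oowLww=>oowoww

A => oAw   [A → o A w]
oAw => ooAww   [A → o A w]
ooAww => oowLww   [A → w L]
oowLww => oowoww   [L → o]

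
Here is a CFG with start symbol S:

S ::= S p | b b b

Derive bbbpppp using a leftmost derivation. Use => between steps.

S=>Sp=>Spp=>Sppp=>Spppp=>bbbpppp

S => Sp   [S ::= S p]
Sp => Spp   [S ::= S p]
Spp => Sppp   [S ::= S p]
Sppp => Spppp   [S ::= S p]
Spppp => bbbpppp   [S ::= b b b]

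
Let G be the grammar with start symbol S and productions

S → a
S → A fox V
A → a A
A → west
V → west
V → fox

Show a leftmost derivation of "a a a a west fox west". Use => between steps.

S => A fox V => a A fox V => a a A fox V => a a a A fox V => a a a a A fox V => a a a a west fox V => a a a a west fox west

S => A fox V   [S → A fox V]
A fox V => a A fox V   [A → a A]
a A fox V => a a A fox V   [A → a A]
a a A fox V => a a a A fox V   [A → a A]
a a a A fox V => a a a a A fox V   [A → a A]
a a a a A fox V => a a a a west fox V   [A → west]
a a a a west fox V => a a a a west fox west   [V → west]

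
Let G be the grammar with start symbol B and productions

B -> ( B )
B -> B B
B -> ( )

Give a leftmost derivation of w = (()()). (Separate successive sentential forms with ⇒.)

B ⇒ (B)   [B -> ( B )]
(B) ⇒ (BB)   [B -> B B]
(BB) ⇒ (()B)   [B -> ( )]
(()B) ⇒ (()())   [B -> ( )]

B ⇒ (B) ⇒ (BB) ⇒ (()B) ⇒ (()())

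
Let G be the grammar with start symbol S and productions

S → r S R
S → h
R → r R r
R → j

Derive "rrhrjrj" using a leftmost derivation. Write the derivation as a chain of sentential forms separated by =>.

S=>rSR=>rrSRR=>rrhRR=>rrhrRrR=>rrhrjrR=>rrhrjrj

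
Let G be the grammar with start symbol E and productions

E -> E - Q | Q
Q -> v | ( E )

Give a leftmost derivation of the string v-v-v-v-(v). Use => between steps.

E=>E-Q=>E-Q-Q=>E-Q-Q-Q=>E-Q-Q-Q-Q=>Q-Q-Q-Q-Q=>v-Q-Q-Q-Q=>v-v-Q-Q-Q=>v-v-v-Q-Q=>v-v-v-v-Q=>v-v-v-v-(E)=>v-v-v-v-(Q)=>v-v-v-v-(v)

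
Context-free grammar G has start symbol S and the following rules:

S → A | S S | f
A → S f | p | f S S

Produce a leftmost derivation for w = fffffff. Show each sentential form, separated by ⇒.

S⇒A⇒Sf⇒SSf⇒SSSf⇒fSSf⇒fASf⇒ffSSSf⇒ffSSSSf⇒fffSSSf⇒ffffSSf⇒fffffSf⇒fffffff

S ⇒ A   [S → A]
A ⇒ Sf   [A → S f]
Sf ⇒ SSf   [S → S S]
SSf ⇒ SSSf   [S → S S]
SSSf ⇒ fSSf   [S → f]
fSSf ⇒ fASf   [S → A]
fASf ⇒ ffSSSf   [A → f S S]
ffSSSf ⇒ ffSSSSf   [S → S S]
ffSSSSf ⇒ fffSSSf   [S → f]
fffSSSf ⇒ ffffSSf   [S → f]
ffffSSf ⇒ fffffSf   [S → f]
fffffSf ⇒ fffffff   [S → f]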